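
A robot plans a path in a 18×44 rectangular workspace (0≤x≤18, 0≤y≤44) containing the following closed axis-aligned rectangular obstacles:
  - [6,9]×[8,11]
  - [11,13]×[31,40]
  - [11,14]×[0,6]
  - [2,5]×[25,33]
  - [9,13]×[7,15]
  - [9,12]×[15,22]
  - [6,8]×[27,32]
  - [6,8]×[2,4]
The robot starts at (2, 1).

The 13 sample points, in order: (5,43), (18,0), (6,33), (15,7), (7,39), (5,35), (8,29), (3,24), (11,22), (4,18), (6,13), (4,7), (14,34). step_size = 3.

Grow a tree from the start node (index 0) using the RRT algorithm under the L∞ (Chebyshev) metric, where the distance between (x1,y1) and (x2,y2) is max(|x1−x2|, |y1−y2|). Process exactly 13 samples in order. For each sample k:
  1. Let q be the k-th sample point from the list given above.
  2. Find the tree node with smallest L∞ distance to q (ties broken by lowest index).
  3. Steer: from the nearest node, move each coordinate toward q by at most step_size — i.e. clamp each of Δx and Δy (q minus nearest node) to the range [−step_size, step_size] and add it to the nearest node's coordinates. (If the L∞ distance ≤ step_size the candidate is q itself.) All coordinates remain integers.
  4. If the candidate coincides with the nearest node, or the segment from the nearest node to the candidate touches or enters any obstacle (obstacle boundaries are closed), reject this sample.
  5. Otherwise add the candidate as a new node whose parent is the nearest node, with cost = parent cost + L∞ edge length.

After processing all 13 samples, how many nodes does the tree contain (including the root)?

Node count: 10

1. q=(5,43) nearest=0 d=42 new=(5,4) → add node 1 parent=0 cost=3
2. q=(18,0) nearest=1 d=13 new=(8,1) → blocked by [6,8]×[2,4], reject
3. q=(6,33) nearest=1 d=29 new=(6,7) → add node 2 parent=1 cost=6
4. q=(15,7) nearest=2 d=9 new=(9,7) → blocked by [9,13]×[7,15], reject
5. q=(7,39) nearest=2 d=32 new=(7,10) → blocked by [6,9]×[8,11], reject
6. q=(5,35) nearest=2 d=28 new=(5,10) → add node 3 parent=2 cost=9
7. q=(8,29) nearest=3 d=19 new=(8,13) → blocked by [6,9]×[8,11], reject
8. q=(3,24) nearest=3 d=14 new=(3,13) → add node 4 parent=3 cost=12
9. q=(11,22) nearest=4 d=9 new=(6,16) → add node 5 parent=4 cost=15
10. q=(4,18) nearest=5 d=2 new=(4,18) → add node 6 parent=5 cost=17
11. q=(6,13) nearest=3 d=3 new=(6,13) → add node 7 parent=3 cost=12
12. q=(4,7) nearest=2 d=2 new=(4,7) → add node 8 parent=2 cost=8
13. q=(14,34) nearest=6 d=16 new=(7,21) → add node 9 parent=6 cost=20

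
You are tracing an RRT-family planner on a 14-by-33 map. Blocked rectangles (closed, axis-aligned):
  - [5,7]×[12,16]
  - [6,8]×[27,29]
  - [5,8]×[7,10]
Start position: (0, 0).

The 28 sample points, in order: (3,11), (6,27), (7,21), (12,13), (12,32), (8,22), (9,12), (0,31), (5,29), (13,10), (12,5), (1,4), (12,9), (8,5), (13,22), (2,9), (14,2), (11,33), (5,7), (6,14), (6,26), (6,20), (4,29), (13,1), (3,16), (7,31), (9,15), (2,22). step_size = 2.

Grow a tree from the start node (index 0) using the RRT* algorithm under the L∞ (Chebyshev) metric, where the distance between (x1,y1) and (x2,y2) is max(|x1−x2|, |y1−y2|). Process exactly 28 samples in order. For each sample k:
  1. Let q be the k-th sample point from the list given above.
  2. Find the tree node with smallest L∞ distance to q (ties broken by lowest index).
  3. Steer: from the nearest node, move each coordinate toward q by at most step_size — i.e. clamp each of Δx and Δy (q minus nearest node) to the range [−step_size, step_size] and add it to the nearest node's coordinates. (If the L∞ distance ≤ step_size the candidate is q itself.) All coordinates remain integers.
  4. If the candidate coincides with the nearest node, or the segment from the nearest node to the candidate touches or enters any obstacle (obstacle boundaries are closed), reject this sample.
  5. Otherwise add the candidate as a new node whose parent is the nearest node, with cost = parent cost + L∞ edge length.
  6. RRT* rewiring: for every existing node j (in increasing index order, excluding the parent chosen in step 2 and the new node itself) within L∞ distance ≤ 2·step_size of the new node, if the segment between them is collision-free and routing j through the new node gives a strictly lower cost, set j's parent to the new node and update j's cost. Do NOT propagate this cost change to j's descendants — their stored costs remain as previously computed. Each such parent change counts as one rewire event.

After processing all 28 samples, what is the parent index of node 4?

Parent of node 4: 3

1. q=(3,11) nearest=0 d=11 new=(2,2) → add node 1 parent=0 cost=2
2. q=(6,27) nearest=1 d=25 new=(4,4) → add node 2 parent=1 cost=4
3. q=(7,21) nearest=2 d=17 new=(6,6) → add node 3 parent=2 cost=6
4. q=(12,13) nearest=3 d=7 new=(8,8) → blocked by [5,8]×[7,10], reject
5. q=(12,32) nearest=3 d=26 new=(8,8) → blocked by [5,8]×[7,10], reject
6. q=(8,22) nearest=3 d=16 new=(8,8) → blocked by [5,8]×[7,10], reject
7. q=(9,12) nearest=3 d=6 new=(8,8) → blocked by [5,8]×[7,10], reject
8. q=(0,31) nearest=3 d=25 new=(4,8) → blocked by [5,8]×[7,10], reject
9. q=(5,29) nearest=3 d=23 new=(5,8) → blocked by [5,8]×[7,10], reject
10. q=(13,10) nearest=3 d=7 new=(8,8) → blocked by [5,8]×[7,10], reject
11. q=(12,5) nearest=3 d=6 new=(8,5) → add node 4 parent=3 cost=8
12. q=(1,4) nearest=1 d=2 new=(1,4) → add node 5 parent=1 cost=4
13. q=(12,9) nearest=4 d=4 new=(10,7) → add node 6 parent=4 cost=10
14. q=(8,5) nearest=4 d=0 → coincident, reject
15. q=(13,22) nearest=6 d=15 new=(12,9) → add node 7 parent=6 cost=12
16. q=(2,9) nearest=3 d=4 new=(4,8) → blocked by [5,8]×[7,10], reject
17. q=(14,2) nearest=6 d=5 new=(12,5) → add node 8 parent=6 cost=12
18. q=(11,33) nearest=7 d=24 new=(11,11) → add node 9 parent=7 cost=14
19. q=(5,7) nearest=3 d=1 new=(5,7) → blocked by [5,8]×[7,10], reject
20. q=(6,14) nearest=9 d=5 new=(9,13) → add node 10 parent=9 cost=16
21. q=(6,26) nearest=10 d=13 new=(7,15) → blocked by [5,7]×[12,16], reject
22. q=(6,20) nearest=10 d=7 new=(7,15) → blocked by [5,7]×[12,16], reject
23. q=(4,29) nearest=10 d=16 new=(7,15) → blocked by [5,7]×[12,16], reject
24. q=(13,1) nearest=8 d=4 new=(13,3) → add node 11 parent=8 cost=14
25. q=(3,16) nearest=10 d=6 new=(7,15) → blocked by [5,7]×[12,16], reject
26. q=(7,31) nearest=10 d=18 new=(7,15) → blocked by [5,7]×[12,16], reject
27. q=(9,15) nearest=10 d=2 new=(9,15) → add node 12 parent=10 cost=18
28. q=(2,22) nearest=12 d=7 new=(7,17) → add node 13 parent=12 cost=20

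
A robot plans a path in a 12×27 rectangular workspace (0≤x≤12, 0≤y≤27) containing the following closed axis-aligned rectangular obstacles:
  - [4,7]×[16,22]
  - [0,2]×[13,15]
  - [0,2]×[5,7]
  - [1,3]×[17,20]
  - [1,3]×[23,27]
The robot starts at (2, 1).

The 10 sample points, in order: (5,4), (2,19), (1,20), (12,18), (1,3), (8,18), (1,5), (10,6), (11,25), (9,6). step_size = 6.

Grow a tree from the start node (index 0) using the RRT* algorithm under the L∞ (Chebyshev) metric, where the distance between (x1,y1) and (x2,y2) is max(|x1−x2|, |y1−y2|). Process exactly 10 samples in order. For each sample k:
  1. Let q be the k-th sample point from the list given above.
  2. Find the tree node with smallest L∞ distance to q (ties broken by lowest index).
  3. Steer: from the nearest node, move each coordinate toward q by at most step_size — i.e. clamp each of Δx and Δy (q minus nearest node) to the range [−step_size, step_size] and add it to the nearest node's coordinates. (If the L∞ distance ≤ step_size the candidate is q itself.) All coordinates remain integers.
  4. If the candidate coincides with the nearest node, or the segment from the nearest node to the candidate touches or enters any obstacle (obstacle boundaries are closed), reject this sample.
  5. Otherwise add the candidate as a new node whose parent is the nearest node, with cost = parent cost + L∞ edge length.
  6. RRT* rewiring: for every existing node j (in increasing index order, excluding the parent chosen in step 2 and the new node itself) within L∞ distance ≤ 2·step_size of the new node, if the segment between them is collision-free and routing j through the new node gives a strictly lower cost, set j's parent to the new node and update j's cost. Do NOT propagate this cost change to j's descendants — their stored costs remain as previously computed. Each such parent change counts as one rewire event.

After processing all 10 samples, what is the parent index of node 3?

Parent of node 3: 2

1. q=(5,4) nearest=0 d=3 new=(5,4) → add node 1 parent=0 cost=3
2. q=(2,19) nearest=1 d=15 new=(2,10) → add node 2 parent=1 cost=9
3. q=(1,20) nearest=2 d=10 new=(1,16) → blocked by [0,2]×[13,15], reject
4. q=(12,18) nearest=2 d=10 new=(8,16) → add node 3 parent=2 cost=15
5. q=(1,3) nearest=0 d=2 new=(1,3) → add node 4 parent=0 cost=2
6. q=(8,18) nearest=3 d=2 new=(8,18) → add node 5 parent=3 cost=17
7. q=(1,5) nearest=4 d=2 new=(1,5) → blocked by [0,2]×[5,7], reject
8. q=(10,6) nearest=1 d=5 new=(10,6) → add node 6 parent=1 cost=8
9. q=(11,25) nearest=5 d=7 new=(11,24) → add node 7 parent=5 cost=23
10. q=(9,6) nearest=6 d=1 new=(9,6) → add node 8 parent=6 cost=9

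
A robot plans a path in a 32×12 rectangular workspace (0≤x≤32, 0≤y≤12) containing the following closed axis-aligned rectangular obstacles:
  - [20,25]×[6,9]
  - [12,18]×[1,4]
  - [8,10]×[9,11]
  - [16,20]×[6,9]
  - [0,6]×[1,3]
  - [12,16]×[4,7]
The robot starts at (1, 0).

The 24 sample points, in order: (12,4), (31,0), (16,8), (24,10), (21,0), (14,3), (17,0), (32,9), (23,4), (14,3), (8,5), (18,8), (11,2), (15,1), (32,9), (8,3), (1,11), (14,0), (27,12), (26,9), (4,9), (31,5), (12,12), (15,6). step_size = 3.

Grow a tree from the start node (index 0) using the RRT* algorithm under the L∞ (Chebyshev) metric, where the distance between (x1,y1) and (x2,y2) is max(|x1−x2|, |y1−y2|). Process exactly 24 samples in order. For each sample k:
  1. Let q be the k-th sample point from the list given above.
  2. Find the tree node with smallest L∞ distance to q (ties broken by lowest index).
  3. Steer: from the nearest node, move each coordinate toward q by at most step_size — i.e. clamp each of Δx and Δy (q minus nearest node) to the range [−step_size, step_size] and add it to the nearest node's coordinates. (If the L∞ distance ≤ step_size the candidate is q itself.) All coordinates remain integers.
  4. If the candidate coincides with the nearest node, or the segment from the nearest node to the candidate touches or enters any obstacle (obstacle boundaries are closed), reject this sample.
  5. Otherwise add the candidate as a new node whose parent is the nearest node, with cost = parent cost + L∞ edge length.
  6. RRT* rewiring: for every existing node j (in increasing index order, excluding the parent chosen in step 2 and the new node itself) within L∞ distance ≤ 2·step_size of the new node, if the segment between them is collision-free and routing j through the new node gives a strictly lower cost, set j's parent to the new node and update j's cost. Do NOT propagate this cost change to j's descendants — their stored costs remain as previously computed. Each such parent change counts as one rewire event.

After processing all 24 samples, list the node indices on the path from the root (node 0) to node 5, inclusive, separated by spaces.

1. q=(12,4) nearest=0 d=11 new=(4,3) → blocked by [0,6]×[1,3], reject
2. q=(31,0) nearest=0 d=30 new=(4,0) → add node 1 parent=0 cost=3
3. q=(16,8) nearest=1 d=12 new=(7,3) → blocked by [0,6]×[1,3], reject
4. q=(24,10) nearest=1 d=20 new=(7,3) → blocked by [0,6]×[1,3], reject
5. q=(21,0) nearest=1 d=17 new=(7,0) → add node 2 parent=1 cost=6
6. q=(14,3) nearest=2 d=7 new=(10,3) → add node 3 parent=2 cost=9
7. q=(17,0) nearest=3 d=7 new=(13,0) → blocked by [12,18]×[1,4], reject
8. q=(32,9) nearest=3 d=22 new=(13,6) → blocked by [12,16]×[4,7], reject
9. q=(23,4) nearest=3 d=13 new=(13,4) → blocked by [12,18]×[1,4], reject
10. q=(14,3) nearest=3 d=4 new=(13,3) → blocked by [12,18]×[1,4], reject
11. q=(8,5) nearest=3 d=2 new=(8,5) → add node 4 parent=3 cost=11
12. q=(18,8) nearest=3 d=8 new=(13,6) → blocked by [12,16]×[4,7], reject
13. q=(11,2) nearest=3 d=1 new=(11,2) → add node 5 parent=3 cost=10
14. q=(15,1) nearest=5 d=4 new=(14,1) → blocked by [12,18]×[1,4], reject
15. q=(32,9) nearest=5 d=21 new=(14,5) → blocked by [12,18]×[1,4], reject
16. q=(8,3) nearest=3 d=2 new=(8,3) → add node 6 parent=3 cost=11
17. q=(1,11) nearest=4 d=7 new=(5,8) → add node 7 parent=4 cost=14
18. q=(14,0) nearest=5 d=3 new=(14,0) → blocked by [12,18]×[1,4], reject
19. q=(27,12) nearest=5 d=16 new=(14,5) → blocked by [12,18]×[1,4], reject
20. q=(26,9) nearest=5 d=15 new=(14,5) → blocked by [12,18]×[1,4], reject
21. q=(4,9) nearest=7 d=1 new=(4,9) → add node 8 parent=7 cost=15
22. q=(31,5) nearest=5 d=20 new=(14,5) → blocked by [12,18]×[1,4], reject
23. q=(12,12) nearest=4 d=7 new=(11,8) → add node 9 parent=4 cost=14
24. q=(15,6) nearest=5 d=4 new=(14,5) → blocked by [12,18]×[1,4], reject

Path: 0 1 2 3 5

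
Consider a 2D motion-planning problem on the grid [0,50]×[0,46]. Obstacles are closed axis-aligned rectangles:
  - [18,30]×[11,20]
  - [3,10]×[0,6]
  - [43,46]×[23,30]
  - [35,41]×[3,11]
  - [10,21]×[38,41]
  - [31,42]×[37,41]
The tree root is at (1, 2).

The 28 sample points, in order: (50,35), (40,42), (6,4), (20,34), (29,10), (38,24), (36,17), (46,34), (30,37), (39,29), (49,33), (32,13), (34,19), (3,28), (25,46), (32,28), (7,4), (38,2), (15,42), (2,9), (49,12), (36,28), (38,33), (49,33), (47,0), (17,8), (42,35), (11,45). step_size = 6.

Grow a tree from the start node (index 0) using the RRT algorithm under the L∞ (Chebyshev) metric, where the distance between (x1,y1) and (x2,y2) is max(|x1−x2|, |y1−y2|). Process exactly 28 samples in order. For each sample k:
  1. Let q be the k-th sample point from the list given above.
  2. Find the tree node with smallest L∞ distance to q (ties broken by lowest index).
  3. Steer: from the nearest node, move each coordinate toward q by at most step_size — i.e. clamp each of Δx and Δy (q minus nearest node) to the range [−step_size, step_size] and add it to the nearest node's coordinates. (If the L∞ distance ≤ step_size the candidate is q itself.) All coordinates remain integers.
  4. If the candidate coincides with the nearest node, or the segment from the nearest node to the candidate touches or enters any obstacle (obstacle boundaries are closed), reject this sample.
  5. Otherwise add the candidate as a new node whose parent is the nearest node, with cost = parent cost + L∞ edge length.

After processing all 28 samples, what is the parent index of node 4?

1. q=(50,35) nearest=0 d=49 new=(7,8) → blocked by [3,10]×[0,6], reject
2. q=(40,42) nearest=0 d=40 new=(7,8) → blocked by [3,10]×[0,6], reject
3. q=(6,4) nearest=0 d=5 new=(6,4) → blocked by [3,10]×[0,6], reject
4. q=(20,34) nearest=0 d=32 new=(7,8) → blocked by [3,10]×[0,6], reject
5. q=(29,10) nearest=0 d=28 new=(7,8) → blocked by [3,10]×[0,6], reject
6. q=(38,24) nearest=0 d=37 new=(7,8) → blocked by [3,10]×[0,6], reject
7. q=(36,17) nearest=0 d=35 new=(7,8) → blocked by [3,10]×[0,6], reject
8. q=(46,34) nearest=0 d=45 new=(7,8) → blocked by [3,10]×[0,6], reject
9. q=(30,37) nearest=0 d=35 new=(7,8) → blocked by [3,10]×[0,6], reject
10. q=(39,29) nearest=0 d=38 new=(7,8) → blocked by [3,10]×[0,6], reject
11. q=(49,33) nearest=0 d=48 new=(7,8) → blocked by [3,10]×[0,6], reject
12. q=(32,13) nearest=0 d=31 new=(7,8) → blocked by [3,10]×[0,6], reject
13. q=(34,19) nearest=0 d=33 new=(7,8) → blocked by [3,10]×[0,6], reject
14. q=(3,28) nearest=0 d=26 new=(3,8) → add node 1 parent=0 cost=6
15. q=(25,46) nearest=1 d=38 new=(9,14) → add node 2 parent=1 cost=12
16. q=(32,28) nearest=2 d=23 new=(15,20) → add node 3 parent=2 cost=18
17. q=(7,4) nearest=1 d=4 new=(7,4) → blocked by [3,10]×[0,6], reject
18. q=(38,2) nearest=3 d=23 new=(21,14) → blocked by [18,30]×[11,20], reject
19. q=(15,42) nearest=3 d=22 new=(15,26) → add node 4 parent=3 cost=24
20. q=(2,9) nearest=1 d=1 new=(2,9) → add node 5 parent=1 cost=7
21. q=(49,12) nearest=3 d=34 new=(21,14) → blocked by [18,30]×[11,20], reject
22. q=(36,28) nearest=3 d=21 new=(21,26) → add node 6 parent=3 cost=24
23. q=(38,33) nearest=6 d=17 new=(27,32) → add node 7 parent=6 cost=30
24. q=(49,33) nearest=7 d=22 new=(33,33) → add node 8 parent=7 cost=36
25. q=(47,0) nearest=6 d=26 new=(27,20) → blocked by [18,30]×[11,20], reject
26. q=(17,8) nearest=2 d=8 new=(15,8) → add node 9 parent=2 cost=18
27. q=(42,35) nearest=8 d=9 new=(39,35) → add node 10 parent=8 cost=42
28. q=(11,45) nearest=7 d=16 new=(21,38) → blocked by [10,21]×[38,41], reject

Parent of node 4: 3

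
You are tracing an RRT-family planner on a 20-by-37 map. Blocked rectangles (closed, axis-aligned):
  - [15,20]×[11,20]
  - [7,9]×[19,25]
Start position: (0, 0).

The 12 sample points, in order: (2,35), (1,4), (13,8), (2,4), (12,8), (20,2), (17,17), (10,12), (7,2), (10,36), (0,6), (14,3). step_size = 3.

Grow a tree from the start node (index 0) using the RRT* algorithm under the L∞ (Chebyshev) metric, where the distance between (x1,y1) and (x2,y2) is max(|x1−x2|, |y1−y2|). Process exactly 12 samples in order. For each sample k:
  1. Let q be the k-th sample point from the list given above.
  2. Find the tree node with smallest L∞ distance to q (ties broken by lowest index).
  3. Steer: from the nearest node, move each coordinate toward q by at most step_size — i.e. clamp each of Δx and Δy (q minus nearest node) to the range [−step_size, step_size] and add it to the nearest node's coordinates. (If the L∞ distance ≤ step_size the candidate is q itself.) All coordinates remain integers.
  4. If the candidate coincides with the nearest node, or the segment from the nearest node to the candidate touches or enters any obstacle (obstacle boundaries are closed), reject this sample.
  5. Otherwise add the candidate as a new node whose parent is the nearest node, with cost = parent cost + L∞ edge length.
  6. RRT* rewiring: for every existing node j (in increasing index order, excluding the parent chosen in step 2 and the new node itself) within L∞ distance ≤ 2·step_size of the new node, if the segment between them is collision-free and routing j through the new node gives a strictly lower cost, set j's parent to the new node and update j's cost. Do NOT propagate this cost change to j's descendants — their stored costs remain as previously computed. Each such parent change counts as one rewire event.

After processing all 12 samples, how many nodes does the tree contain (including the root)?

1. q=(2,35) nearest=0 d=35 new=(2,3) → add node 1 parent=0 cost=3
2. q=(1,4) nearest=1 d=1 new=(1,4) → add node 2 parent=1 cost=4
3. q=(13,8) nearest=1 d=11 new=(5,6) → add node 3 parent=1 cost=6
4. q=(2,4) nearest=1 d=1 new=(2,4) → add node 4 parent=1 cost=4
5. q=(12,8) nearest=3 d=7 new=(8,8) → add node 5 parent=3 cost=9
6. q=(20,2) nearest=5 d=12 new=(11,5) → add node 6 parent=5 cost=12
7. q=(17,17) nearest=5 d=9 new=(11,11) → add node 7 parent=5 cost=12
8. q=(10,12) nearest=7 d=1 new=(10,12) → add node 8 parent=7 cost=13
9. q=(7,2) nearest=3 d=4 new=(7,3) → add node 9 parent=3 cost=9
10. q=(10,36) nearest=8 d=24 new=(10,15) → add node 10 parent=8 cost=16
11. q=(0,6) nearest=2 d=2 new=(0,6) → add node 11 parent=2 cost=6
12. q=(14,3) nearest=6 d=3 new=(14,3) → add node 12 parent=6 cost=15

Node count: 13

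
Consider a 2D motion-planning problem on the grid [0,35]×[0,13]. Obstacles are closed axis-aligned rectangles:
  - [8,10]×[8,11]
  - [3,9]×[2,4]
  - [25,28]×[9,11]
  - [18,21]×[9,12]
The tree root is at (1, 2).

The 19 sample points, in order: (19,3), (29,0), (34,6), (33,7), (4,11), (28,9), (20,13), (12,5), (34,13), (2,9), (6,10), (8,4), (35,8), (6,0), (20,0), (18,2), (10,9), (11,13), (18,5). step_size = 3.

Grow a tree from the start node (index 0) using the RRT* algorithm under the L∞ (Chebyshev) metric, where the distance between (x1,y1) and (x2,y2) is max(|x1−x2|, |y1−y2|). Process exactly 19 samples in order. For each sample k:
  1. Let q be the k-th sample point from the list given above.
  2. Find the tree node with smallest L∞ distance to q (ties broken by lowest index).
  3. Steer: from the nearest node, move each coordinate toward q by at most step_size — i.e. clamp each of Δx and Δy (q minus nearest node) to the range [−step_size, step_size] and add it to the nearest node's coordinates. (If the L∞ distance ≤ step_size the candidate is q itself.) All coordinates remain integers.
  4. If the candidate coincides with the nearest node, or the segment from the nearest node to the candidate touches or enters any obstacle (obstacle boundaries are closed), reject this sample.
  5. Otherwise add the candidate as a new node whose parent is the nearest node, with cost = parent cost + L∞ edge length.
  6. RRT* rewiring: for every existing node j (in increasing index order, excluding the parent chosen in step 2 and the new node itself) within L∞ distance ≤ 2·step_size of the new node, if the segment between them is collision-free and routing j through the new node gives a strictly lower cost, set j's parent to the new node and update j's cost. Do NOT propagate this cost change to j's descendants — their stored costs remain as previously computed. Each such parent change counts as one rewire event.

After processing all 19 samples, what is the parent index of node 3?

Parent of node 3: 2

1. q=(19,3) nearest=0 d=18 new=(4,3) → blocked by [3,9]×[2,4], reject
2. q=(29,0) nearest=0 d=28 new=(4,0) → add node 1 parent=0 cost=3
3. q=(34,6) nearest=1 d=30 new=(7,3) → blocked by [3,9]×[2,4], reject
4. q=(33,7) nearest=1 d=29 new=(7,3) → blocked by [3,9]×[2,4], reject
5. q=(4,11) nearest=0 d=9 new=(4,5) → blocked by [3,9]×[2,4], reject
6. q=(28,9) nearest=1 d=24 new=(7,3) → blocked by [3,9]×[2,4], reject
7. q=(20,13) nearest=1 d=16 new=(7,3) → blocked by [3,9]×[2,4], reject
8. q=(12,5) nearest=1 d=8 new=(7,3) → blocked by [3,9]×[2,4], reject
9. q=(34,13) nearest=1 d=30 new=(7,3) → blocked by [3,9]×[2,4], reject
10. q=(2,9) nearest=0 d=7 new=(2,5) → add node 2 parent=0 cost=3
11. q=(6,10) nearest=2 d=5 new=(5,8) → add node 3 parent=2 cost=6
12. q=(8,4) nearest=1 d=4 new=(7,3) → blocked by [3,9]×[2,4], reject
13. q=(35,8) nearest=3 d=30 new=(8,8) → blocked by [8,10]×[8,11], reject
14. q=(6,0) nearest=1 d=2 new=(6,0) → add node 4 parent=1 cost=5
15. q=(20,0) nearest=4 d=14 new=(9,0) → add node 5 parent=4 cost=8
16. q=(18,2) nearest=5 d=9 new=(12,2) → add node 6 parent=5 cost=11
17. q=(10,9) nearest=3 d=5 new=(8,9) → blocked by [8,10]×[8,11], reject
18. q=(11,13) nearest=3 d=6 new=(8,11) → blocked by [8,10]×[8,11], reject
19. q=(18,5) nearest=6 d=6 new=(15,5) → add node 7 parent=6 cost=14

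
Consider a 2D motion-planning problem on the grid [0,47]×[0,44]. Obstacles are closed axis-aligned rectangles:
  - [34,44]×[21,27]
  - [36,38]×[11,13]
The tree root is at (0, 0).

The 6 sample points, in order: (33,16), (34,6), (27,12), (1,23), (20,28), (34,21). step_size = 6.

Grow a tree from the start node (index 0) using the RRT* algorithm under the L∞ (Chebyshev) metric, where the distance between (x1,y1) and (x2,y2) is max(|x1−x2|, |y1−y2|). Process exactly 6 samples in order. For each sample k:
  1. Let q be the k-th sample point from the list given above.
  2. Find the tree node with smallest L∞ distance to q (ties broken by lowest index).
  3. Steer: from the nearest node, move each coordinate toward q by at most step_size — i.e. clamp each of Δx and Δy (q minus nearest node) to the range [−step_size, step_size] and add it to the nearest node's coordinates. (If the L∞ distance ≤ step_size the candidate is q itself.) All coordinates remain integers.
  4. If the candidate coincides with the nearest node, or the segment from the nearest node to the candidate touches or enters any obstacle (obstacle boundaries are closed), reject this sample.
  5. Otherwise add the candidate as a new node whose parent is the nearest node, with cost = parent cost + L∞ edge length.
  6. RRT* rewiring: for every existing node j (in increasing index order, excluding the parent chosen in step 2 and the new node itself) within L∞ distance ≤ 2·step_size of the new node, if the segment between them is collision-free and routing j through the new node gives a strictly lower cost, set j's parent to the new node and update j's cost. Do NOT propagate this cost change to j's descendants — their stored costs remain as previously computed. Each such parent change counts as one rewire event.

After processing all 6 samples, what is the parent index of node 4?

1. q=(33,16) nearest=0 d=33 new=(6,6) → add node 1 parent=0 cost=6
2. q=(34,6) nearest=1 d=28 new=(12,6) → add node 2 parent=1 cost=12
3. q=(27,12) nearest=2 d=15 new=(18,12) → add node 3 parent=2 cost=18
4. q=(1,23) nearest=1 d=17 new=(1,12) → add node 4 parent=1 cost=12
5. q=(20,28) nearest=3 d=16 new=(20,18) → add node 5 parent=3 cost=24
6. q=(34,21) nearest=5 d=14 new=(26,21) → add node 6 parent=5 cost=30

Parent of node 4: 1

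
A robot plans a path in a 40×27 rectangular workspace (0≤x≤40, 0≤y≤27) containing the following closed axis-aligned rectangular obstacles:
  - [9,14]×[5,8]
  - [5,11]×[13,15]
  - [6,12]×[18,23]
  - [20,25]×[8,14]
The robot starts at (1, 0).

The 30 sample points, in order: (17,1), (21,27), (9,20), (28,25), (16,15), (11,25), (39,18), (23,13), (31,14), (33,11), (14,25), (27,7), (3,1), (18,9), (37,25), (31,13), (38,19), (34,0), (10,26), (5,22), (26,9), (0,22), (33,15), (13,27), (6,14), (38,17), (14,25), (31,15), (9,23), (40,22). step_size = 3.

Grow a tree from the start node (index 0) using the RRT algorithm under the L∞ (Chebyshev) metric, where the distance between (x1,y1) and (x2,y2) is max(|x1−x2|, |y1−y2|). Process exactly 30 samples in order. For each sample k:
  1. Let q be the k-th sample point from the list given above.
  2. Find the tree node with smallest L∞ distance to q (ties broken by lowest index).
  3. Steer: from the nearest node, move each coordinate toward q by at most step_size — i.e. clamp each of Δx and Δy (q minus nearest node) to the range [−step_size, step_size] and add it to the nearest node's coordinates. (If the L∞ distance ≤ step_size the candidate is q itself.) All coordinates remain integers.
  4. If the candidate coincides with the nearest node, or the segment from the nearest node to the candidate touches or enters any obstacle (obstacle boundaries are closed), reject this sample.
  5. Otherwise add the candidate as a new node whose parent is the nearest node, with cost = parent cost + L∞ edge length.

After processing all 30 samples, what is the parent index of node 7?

1. q=(17,1) nearest=0 d=16 new=(4,1) → add node 1 parent=0 cost=3
2. q=(21,27) nearest=1 d=26 new=(7,4) → add node 2 parent=1 cost=6
3. q=(9,20) nearest=2 d=16 new=(9,7) → blocked by [9,14]×[5,8], reject
4. q=(28,25) nearest=2 d=21 new=(10,7) → blocked by [9,14]×[5,8], reject
5. q=(16,15) nearest=2 d=11 new=(10,7) → blocked by [9,14]×[5,8], reject
6. q=(11,25) nearest=2 d=21 new=(10,7) → blocked by [9,14]×[5,8], reject
7. q=(39,18) nearest=2 d=32 new=(10,7) → blocked by [9,14]×[5,8], reject
8. q=(23,13) nearest=2 d=16 new=(10,7) → blocked by [9,14]×[5,8], reject
9. q=(31,14) nearest=2 d=24 new=(10,7) → blocked by [9,14]×[5,8], reject
10. q=(33,11) nearest=2 d=26 new=(10,7) → blocked by [9,14]×[5,8], reject
11. q=(14,25) nearest=2 d=21 new=(10,7) → blocked by [9,14]×[5,8], reject
12. q=(27,7) nearest=2 d=20 new=(10,7) → blocked by [9,14]×[5,8], reject
13. q=(3,1) nearest=1 d=1 new=(3,1) → add node 3 parent=1 cost=4
14. q=(18,9) nearest=2 d=11 new=(10,7) → blocked by [9,14]×[5,8], reject
15. q=(37,25) nearest=2 d=30 new=(10,7) → blocked by [9,14]×[5,8], reject
16. q=(31,13) nearest=2 d=24 new=(10,7) → blocked by [9,14]×[5,8], reject
17. q=(38,19) nearest=2 d=31 new=(10,7) → blocked by [9,14]×[5,8], reject
18. q=(34,0) nearest=2 d=27 new=(10,1) → add node 4 parent=2 cost=9
19. q=(10,26) nearest=2 d=22 new=(10,7) → blocked by [9,14]×[5,8], reject
20. q=(5,22) nearest=2 d=18 new=(5,7) → add node 5 parent=2 cost=9
21. q=(26,9) nearest=4 d=16 new=(13,4) → add node 6 parent=4 cost=12
22. q=(0,22) nearest=5 d=15 new=(2,10) → add node 7 parent=5 cost=12
23. q=(33,15) nearest=6 d=20 new=(16,7) → blocked by [9,14]×[5,8], reject
24. q=(13,27) nearest=7 d=17 new=(5,13) → blocked by [5,11]×[13,15], reject
25. q=(6,14) nearest=7 d=4 new=(5,13) → blocked by [5,11]×[13,15], reject
26. q=(38,17) nearest=6 d=25 new=(16,7) → blocked by [9,14]×[5,8], reject
27. q=(14,25) nearest=7 d=15 new=(5,13) → blocked by [5,11]×[13,15], reject
28. q=(31,15) nearest=6 d=18 new=(16,7) → blocked by [9,14]×[5,8], reject
29. q=(9,23) nearest=7 d=13 new=(5,13) → blocked by [5,11]×[13,15], reject
30. q=(40,22) nearest=6 d=27 new=(16,7) → blocked by [9,14]×[5,8], reject

Parent of node 7: 5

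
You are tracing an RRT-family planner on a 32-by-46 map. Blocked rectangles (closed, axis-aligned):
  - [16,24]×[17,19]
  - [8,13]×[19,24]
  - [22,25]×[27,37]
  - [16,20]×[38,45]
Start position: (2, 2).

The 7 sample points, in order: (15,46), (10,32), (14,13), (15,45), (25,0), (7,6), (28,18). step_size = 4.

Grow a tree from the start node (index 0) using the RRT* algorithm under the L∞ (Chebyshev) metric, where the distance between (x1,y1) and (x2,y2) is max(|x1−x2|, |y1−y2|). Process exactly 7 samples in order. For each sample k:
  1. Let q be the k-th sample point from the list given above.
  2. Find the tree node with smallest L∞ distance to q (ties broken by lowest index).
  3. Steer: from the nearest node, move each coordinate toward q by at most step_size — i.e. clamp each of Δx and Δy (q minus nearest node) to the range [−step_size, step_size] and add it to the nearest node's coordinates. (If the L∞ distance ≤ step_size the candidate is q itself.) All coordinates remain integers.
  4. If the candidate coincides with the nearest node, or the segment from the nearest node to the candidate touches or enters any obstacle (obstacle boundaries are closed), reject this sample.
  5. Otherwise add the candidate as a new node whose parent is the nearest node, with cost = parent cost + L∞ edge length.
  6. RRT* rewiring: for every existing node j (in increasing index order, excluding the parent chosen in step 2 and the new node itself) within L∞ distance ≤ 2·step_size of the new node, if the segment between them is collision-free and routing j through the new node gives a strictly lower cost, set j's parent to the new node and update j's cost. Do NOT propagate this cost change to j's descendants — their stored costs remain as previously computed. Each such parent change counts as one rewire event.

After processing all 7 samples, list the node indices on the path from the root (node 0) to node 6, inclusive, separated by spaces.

1. q=(15,46) nearest=0 d=44 new=(6,6) → add node 1 parent=0 cost=4
2. q=(10,32) nearest=1 d=26 new=(10,10) → add node 2 parent=1 cost=8
3. q=(14,13) nearest=2 d=4 new=(14,13) → add node 3 parent=2 cost=12
4. q=(15,45) nearest=3 d=32 new=(15,17) → add node 4 parent=3 cost=16
5. q=(25,0) nearest=3 d=13 new=(18,9) → add node 5 parent=3 cost=16
6. q=(7,6) nearest=1 d=1 new=(7,6) → add node 6 parent=1 cost=5
7. q=(28,18) nearest=5 d=10 new=(22,13) → add node 7 parent=5 cost=20

Path: 0 1 6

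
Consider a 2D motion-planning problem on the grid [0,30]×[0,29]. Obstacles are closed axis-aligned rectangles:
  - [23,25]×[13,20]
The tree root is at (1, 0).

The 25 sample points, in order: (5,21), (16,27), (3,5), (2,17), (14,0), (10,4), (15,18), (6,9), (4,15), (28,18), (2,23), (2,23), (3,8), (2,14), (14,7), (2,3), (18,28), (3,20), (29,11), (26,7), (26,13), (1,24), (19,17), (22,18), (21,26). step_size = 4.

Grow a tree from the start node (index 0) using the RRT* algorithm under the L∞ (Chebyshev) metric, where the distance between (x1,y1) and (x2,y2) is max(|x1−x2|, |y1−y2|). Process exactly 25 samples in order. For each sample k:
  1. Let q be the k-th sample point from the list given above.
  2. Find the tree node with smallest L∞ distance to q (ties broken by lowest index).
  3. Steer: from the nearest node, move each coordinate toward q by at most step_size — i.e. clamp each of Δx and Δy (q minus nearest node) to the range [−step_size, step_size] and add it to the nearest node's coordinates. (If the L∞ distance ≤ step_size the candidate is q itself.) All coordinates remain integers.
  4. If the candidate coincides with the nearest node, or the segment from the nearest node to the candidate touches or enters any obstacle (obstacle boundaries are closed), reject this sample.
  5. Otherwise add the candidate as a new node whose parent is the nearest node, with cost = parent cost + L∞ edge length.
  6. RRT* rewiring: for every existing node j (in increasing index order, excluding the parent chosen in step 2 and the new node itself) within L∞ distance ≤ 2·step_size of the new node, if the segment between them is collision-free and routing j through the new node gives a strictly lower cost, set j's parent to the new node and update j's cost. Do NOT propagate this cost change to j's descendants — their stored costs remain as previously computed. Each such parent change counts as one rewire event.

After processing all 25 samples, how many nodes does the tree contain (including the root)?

Node count: 25

1. q=(5,21) nearest=0 d=21 new=(5,4) → add node 1 parent=0 cost=4
2. q=(16,27) nearest=1 d=23 new=(9,8) → add node 2 parent=1 cost=8
3. q=(3,5) nearest=1 d=2 new=(3,5) → add node 3 parent=1 cost=6
4. q=(2,17) nearest=2 d=9 new=(5,12) → add node 4 parent=2 cost=12
5. q=(14,0) nearest=2 d=8 new=(13,4) → add node 5 parent=2 cost=12
6. q=(10,4) nearest=5 d=3 new=(10,4) → add node 6 parent=5 cost=15
7. q=(15,18) nearest=2 d=10 new=(13,12) → add node 7 parent=2 cost=12
8. q=(6,9) nearest=2 d=3 new=(6,9) → add node 8 parent=2 cost=11
9. q=(4,15) nearest=4 d=3 new=(4,15) → add node 9 parent=4 cost=15
10. q=(28,18) nearest=5 d=15 new=(17,8) → add node 10 parent=5 cost=16
11. q=(2,23) nearest=9 d=8 new=(2,19) → add node 11 parent=9 cost=19
12. q=(2,23) nearest=11 d=4 new=(2,23) → add node 12 parent=11 cost=23
13. q=(3,8) nearest=3 d=3 new=(3,8) → add node 13 parent=3 cost=9
14. q=(2,14) nearest=9 d=2 new=(2,14) → add node 14 parent=9 cost=17
15. q=(14,7) nearest=5 d=3 new=(14,7) → add node 15 parent=5 cost=15
16. q=(2,3) nearest=3 d=2 new=(2,3) → add node 16 parent=3 cost=8
17. q=(18,28) nearest=9 d=14 new=(8,19) → add node 17 parent=9 cost=19
18. q=(3,20) nearest=11 d=1 new=(3,20) → add node 18 parent=11 cost=20
19. q=(29,11) nearest=10 d=12 new=(21,11) → add node 19 parent=10 cost=20
20. q=(26,7) nearest=19 d=5 new=(25,7) → add node 20 parent=19 cost=24
21. q=(26,13) nearest=19 d=5 new=(25,13) → blocked by [23,25]×[13,20], reject
22. q=(1,24) nearest=12 d=1 new=(1,24) → add node 21 parent=12 cost=24
23. q=(19,17) nearest=7 d=6 new=(17,16) → add node 22 parent=7 cost=16
24. q=(22,18) nearest=22 d=5 new=(21,18) → add node 23 parent=22 cost=20
25. q=(21,26) nearest=23 d=8 new=(21,22) → add node 24 parent=23 cost=24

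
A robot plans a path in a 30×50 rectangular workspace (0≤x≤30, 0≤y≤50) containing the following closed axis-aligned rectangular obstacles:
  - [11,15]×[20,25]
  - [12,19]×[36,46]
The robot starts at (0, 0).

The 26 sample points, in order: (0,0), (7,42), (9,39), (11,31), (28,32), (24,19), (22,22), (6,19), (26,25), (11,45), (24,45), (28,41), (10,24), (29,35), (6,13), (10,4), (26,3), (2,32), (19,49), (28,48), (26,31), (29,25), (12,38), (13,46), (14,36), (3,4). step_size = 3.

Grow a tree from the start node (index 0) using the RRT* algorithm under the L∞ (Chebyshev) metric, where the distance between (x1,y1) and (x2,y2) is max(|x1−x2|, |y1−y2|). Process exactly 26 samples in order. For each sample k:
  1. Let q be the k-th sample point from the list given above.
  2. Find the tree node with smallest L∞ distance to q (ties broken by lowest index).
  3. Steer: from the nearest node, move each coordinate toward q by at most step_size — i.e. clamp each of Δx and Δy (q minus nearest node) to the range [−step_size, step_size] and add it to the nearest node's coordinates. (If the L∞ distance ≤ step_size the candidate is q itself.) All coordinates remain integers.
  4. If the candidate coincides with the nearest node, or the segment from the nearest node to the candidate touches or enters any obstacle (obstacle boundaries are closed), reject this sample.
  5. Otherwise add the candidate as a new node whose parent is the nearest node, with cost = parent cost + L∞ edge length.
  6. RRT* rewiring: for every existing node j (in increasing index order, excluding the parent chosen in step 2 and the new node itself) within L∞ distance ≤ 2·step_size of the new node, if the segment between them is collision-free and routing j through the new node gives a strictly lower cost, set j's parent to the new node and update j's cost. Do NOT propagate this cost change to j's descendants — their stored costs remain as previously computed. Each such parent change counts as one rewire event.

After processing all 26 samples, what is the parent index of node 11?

Parent of node 11: 10

1. q=(0,0) nearest=0 d=0 → coincident, reject
2. q=(7,42) nearest=0 d=42 new=(3,3) → add node 1 parent=0 cost=3
3. q=(9,39) nearest=1 d=36 new=(6,6) → add node 2 parent=1 cost=6
4. q=(11,31) nearest=2 d=25 new=(9,9) → add node 3 parent=2 cost=9
5. q=(28,32) nearest=3 d=23 new=(12,12) → add node 4 parent=3 cost=12
6. q=(24,19) nearest=4 d=12 new=(15,15) → add node 5 parent=4 cost=15
7. q=(22,22) nearest=5 d=7 new=(18,18) → add node 6 parent=5 cost=18
8. q=(6,19) nearest=4 d=7 new=(9,15) → add node 7 parent=4 cost=15
9. q=(26,25) nearest=6 d=8 new=(21,21) → add node 8 parent=6 cost=21
10. q=(11,45) nearest=8 d=24 new=(18,24) → add node 9 parent=8 cost=24
11. q=(24,45) nearest=9 d=21 new=(21,27) → add node 10 parent=9 cost=27
12. q=(28,41) nearest=10 d=14 new=(24,30) → add node 11 parent=10 cost=30
13. q=(10,24) nearest=6 d=8 new=(15,21) → blocked by [11,15]×[20,25], reject
14. q=(29,35) nearest=11 d=5 new=(27,33) → add node 12 parent=11 cost=33
15. q=(6,13) nearest=7 d=3 new=(6,13) → add node 13 parent=7 cost=18
16. q=(10,4) nearest=2 d=4 new=(9,4) → add node 14 parent=2 cost=9
17. q=(26,3) nearest=5 d=12 new=(18,12) → add node 15 parent=5 cost=18
18. q=(2,32) nearest=6 d=16 new=(15,21) → blocked by [11,15]×[20,25], reject
19. q=(19,49) nearest=12 d=16 new=(24,36) → add node 16 parent=12 cost=36
20. q=(28,48) nearest=16 d=12 new=(27,39) → add node 17 parent=16 cost=39
21. q=(26,31) nearest=11 d=2 new=(26,31) → add node 18 parent=11 cost=32
22. q=(29,25) nearest=11 d=5 new=(27,27) → add node 19 parent=11 cost=33
23. q=(12,38) nearest=10 d=11 new=(18,30) → add node 20 parent=10 cost=30
24. q=(13,46) nearest=16 d=11 new=(21,39) → add node 21 parent=16 cost=39
25. q=(14,36) nearest=20 d=6 new=(15,33) → add node 22 parent=20 cost=33
26. q=(3,4) nearest=1 d=1 new=(3,4) → add node 23 parent=1 cost=4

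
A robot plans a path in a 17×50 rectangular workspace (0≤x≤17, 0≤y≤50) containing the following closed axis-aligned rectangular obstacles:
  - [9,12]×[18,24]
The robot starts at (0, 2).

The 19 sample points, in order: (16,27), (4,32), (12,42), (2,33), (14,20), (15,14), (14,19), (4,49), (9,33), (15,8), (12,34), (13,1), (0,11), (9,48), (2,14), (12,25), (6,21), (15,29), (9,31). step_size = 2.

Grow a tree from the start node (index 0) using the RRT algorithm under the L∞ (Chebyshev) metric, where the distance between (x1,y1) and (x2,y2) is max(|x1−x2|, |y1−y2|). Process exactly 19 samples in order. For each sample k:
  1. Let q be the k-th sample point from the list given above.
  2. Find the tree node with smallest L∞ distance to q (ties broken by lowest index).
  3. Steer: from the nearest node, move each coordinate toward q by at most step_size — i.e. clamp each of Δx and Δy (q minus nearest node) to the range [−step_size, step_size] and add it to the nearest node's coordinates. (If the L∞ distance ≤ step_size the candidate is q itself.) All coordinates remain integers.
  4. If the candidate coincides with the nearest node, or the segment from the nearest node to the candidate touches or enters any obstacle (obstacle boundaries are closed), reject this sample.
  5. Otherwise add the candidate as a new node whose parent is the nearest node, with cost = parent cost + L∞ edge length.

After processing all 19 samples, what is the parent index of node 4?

Parent of node 4: 3

1. q=(16,27) nearest=0 d=25 new=(2,4) → add node 1 parent=0 cost=2
2. q=(4,32) nearest=1 d=28 new=(4,6) → add node 2 parent=1 cost=4
3. q=(12,42) nearest=2 d=36 new=(6,8) → add node 3 parent=2 cost=6
4. q=(2,33) nearest=3 d=25 new=(4,10) → add node 4 parent=3 cost=8
5. q=(14,20) nearest=4 d=10 new=(6,12) → add node 5 parent=4 cost=10
6. q=(15,14) nearest=3 d=9 new=(8,10) → add node 6 parent=3 cost=8
7. q=(14,19) nearest=5 d=8 new=(8,14) → add node 7 parent=5 cost=12
8. q=(4,49) nearest=7 d=35 new=(6,16) → add node 8 parent=7 cost=14
9. q=(9,33) nearest=8 d=17 new=(8,18) → add node 9 parent=8 cost=16
10. q=(15,8) nearest=6 d=7 new=(10,8) → add node 10 parent=6 cost=10
11. q=(12,34) nearest=9 d=16 new=(10,20) → blocked by [9,12]×[18,24], reject
12. q=(13,1) nearest=3 d=7 new=(8,6) → add node 11 parent=3 cost=8
13. q=(0,11) nearest=4 d=4 new=(2,11) → add node 12 parent=4 cost=10
14. q=(9,48) nearest=9 d=30 new=(9,20) → blocked by [9,12]×[18,24], reject
15. q=(2,14) nearest=12 d=3 new=(2,13) → add node 13 parent=12 cost=12
16. q=(12,25) nearest=9 d=7 new=(10,20) → blocked by [9,12]×[18,24], reject
17. q=(6,21) nearest=9 d=3 new=(6,20) → add node 14 parent=9 cost=18
18. q=(15,29) nearest=14 d=9 new=(8,22) → add node 15 parent=14 cost=20
19. q=(9,31) nearest=15 d=9 new=(9,24) → blocked by [9,12]×[18,24], reject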